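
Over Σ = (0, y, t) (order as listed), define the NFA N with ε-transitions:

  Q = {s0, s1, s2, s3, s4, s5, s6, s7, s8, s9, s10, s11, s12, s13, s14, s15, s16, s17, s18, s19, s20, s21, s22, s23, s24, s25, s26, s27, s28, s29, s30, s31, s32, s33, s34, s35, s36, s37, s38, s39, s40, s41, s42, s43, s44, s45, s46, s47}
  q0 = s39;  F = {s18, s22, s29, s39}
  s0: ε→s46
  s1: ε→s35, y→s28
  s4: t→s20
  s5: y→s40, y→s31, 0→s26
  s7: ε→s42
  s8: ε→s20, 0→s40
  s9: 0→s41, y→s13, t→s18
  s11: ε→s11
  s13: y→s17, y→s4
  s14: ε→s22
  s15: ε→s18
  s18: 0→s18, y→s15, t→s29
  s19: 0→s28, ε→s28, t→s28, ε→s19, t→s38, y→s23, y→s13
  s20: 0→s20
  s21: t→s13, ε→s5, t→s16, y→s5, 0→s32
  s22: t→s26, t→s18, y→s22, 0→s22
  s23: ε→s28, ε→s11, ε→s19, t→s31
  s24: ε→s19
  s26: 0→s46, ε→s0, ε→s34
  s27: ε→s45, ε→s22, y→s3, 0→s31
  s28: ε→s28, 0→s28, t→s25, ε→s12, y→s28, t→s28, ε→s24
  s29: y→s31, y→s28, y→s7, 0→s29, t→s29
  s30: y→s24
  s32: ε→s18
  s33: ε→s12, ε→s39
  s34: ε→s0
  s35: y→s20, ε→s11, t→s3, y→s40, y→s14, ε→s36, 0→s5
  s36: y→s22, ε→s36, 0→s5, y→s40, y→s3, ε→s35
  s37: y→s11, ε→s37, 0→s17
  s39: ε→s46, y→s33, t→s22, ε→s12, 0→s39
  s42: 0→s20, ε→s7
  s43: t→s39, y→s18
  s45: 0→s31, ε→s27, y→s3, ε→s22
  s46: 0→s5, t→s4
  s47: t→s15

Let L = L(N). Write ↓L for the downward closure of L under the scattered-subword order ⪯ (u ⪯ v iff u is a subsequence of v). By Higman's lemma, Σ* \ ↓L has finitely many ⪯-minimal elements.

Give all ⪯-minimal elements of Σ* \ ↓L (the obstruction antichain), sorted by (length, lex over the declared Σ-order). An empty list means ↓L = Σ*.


min(Σ*\↓L) = [ttty].

|Q|=48, |F|=4, |δ|=99 (35 ε).
min D↑ (5 st, q0=0, F={4}): 0:0→0,y→0,t→1 1:0→1,y→1,t→2 2:0→2,y→2,t→3 3:0→3,y→4,t→3 4:0→4,y→4,t→4 (ε-aug+det+¬).
'ttty': run [27, 25, 24, 16, 15] end={s11,s12,s13,s17,s19,s20,s23,s24,s25,s28,s31,s38,…} rej; 4/4 deletions ∈↓L.
1 minimals (antichain).


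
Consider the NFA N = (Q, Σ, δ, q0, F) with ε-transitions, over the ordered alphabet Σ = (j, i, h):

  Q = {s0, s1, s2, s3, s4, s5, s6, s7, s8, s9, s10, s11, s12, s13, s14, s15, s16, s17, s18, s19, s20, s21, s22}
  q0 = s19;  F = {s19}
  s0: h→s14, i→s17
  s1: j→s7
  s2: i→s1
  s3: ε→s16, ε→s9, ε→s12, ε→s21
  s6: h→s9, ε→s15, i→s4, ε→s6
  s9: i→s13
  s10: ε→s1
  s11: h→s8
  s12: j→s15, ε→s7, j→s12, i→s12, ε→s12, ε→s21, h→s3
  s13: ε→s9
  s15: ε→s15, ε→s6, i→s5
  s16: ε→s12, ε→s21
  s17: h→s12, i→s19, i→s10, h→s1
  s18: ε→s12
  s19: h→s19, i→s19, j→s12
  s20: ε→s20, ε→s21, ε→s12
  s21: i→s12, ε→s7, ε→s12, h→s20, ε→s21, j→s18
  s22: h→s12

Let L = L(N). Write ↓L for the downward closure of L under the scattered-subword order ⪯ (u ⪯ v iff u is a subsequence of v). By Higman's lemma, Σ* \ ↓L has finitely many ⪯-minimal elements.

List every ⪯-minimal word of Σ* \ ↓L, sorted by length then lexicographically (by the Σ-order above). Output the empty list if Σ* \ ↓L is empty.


Antichain: [j].

|Q|=23, |F|=1, |δ|=46 (22 ε).
min D↑ (2 st, q0=0, F={1}): 0:j→1,i→0,h→0 1:j→1,i→1,h→1 [Hopcroft].
'j': |S_i|=[14, 13] end={s12,s13,s15,s16,s18,s20,s21,s3,s4,s5,s6,s7,…} rej; 1/1 deletions ∈↓L.
1 minimals (antichain).


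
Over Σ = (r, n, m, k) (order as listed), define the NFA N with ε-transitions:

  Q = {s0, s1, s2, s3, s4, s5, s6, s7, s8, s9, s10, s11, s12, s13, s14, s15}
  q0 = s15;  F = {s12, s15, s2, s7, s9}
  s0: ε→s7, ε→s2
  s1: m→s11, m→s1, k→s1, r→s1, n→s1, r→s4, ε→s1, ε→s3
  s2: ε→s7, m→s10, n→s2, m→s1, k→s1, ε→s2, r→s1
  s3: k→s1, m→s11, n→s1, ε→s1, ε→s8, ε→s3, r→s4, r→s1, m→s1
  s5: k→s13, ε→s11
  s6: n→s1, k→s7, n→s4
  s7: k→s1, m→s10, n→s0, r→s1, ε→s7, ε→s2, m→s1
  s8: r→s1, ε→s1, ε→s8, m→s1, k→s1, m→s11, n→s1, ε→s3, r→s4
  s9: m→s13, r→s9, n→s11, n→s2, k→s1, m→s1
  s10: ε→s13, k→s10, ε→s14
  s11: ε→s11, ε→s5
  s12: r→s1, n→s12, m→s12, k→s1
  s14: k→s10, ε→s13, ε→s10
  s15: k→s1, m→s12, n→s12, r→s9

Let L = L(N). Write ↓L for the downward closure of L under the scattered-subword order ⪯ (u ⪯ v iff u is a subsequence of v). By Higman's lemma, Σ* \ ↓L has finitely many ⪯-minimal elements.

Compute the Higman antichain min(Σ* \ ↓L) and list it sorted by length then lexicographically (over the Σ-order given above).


min(Σ*\↓L) = [k, rm, nr, mr].

|Q|=16, |F|=5, |δ|=69 (21 ε).
min D↑ (5 st, q0=0, F={3}): 0:r→1,n→2,m→2,k→3 1:r→1,n→4,m→3,k→3 2:r→3,n→2,m→2,k→3 3:r→3,n→3,m→3,k→3 4:r→3,n→4,m→3,k→3 (ε-aug+det+¬).
'k': run [15, 9] end={s1,s10,s11,s13,s14,s3,s4,s5,s8} — reject; 1/1 single-dels accept.
'rm': run [15, 13, 9] end={s1,s10,s11,s13,s14,s3,s4,s5,s8} ∉↓L; 2/2 deletions ∈↓L.
'nr': run [15, 13, 7] end={s1,s11,s13,s3,s4,s5,s8} ∉↓L; 2/2 deletions ∈↓L.
'mr': run [15, 10, 7] end={s1,s11,s13,s3,s4,s5,s8} ∉↓L; 2/2 single-dels accept.
4 minimals (antichain).


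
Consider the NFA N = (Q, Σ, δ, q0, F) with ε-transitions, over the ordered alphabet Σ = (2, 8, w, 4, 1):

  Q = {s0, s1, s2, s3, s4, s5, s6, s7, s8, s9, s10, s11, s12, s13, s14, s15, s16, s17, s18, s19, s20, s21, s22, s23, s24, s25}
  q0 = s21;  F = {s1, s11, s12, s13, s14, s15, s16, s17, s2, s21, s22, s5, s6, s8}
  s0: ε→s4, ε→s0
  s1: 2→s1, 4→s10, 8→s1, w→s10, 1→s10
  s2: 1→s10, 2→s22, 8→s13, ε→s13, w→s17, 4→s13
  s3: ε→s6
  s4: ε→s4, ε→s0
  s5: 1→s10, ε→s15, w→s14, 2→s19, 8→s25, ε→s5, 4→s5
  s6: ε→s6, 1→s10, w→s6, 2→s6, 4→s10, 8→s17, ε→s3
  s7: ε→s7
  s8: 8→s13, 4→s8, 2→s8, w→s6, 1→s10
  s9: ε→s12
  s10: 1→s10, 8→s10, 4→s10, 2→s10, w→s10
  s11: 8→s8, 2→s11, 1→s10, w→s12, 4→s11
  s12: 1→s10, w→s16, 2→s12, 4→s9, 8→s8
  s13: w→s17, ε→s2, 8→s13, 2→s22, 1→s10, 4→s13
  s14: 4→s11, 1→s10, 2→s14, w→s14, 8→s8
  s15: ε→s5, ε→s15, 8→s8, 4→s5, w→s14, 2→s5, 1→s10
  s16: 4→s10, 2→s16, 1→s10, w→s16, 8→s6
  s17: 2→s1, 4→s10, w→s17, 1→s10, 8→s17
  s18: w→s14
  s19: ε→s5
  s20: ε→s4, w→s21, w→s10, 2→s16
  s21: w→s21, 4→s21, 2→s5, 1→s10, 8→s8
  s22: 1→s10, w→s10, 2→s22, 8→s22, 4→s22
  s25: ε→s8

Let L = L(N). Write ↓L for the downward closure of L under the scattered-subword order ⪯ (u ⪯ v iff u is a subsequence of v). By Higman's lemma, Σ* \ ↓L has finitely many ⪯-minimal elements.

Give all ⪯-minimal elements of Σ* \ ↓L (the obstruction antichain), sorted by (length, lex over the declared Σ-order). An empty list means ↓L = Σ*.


Antichain: [1, 8w4, 882w, 2w4ww4].

|Q|=26, |F|=14, |δ|=97 (18 ε).
min D↑ (13 st, q0=0, F={3}): 0:2→1,8→2,w→0,4→0,1→3 1:2→1,8→2,w→4,4→1,1→3 2:2→2,8→5,w→6,4→2,1→3 3:2→3,8→3,w→3,4→3,1→3 4:2→4,8→2,w→4,4→7,1→3 5:2→8,8→5,w→9,4→5,1→3 6:2→6,8→9,w→6,4→3,1→3 7:2→7,8→2,w→10,4→7,1→3 8:2→8,8→8,w→3,4→8,1→3 9:2→11,8→9,w→9,4→3,1→3 10:2→10,8→2,w→12,4→10,1→3 11:2→11,8→11,w→3,4→3,1→3 12:2→12,8→6,w→12,4→3,1→3.
'1': N↓-sim [19, 1] end={s10} rej; 1/1 single-dels accept.
'8w4': run [19, 10, 5, 1] end={s10} rej; 3/3 single-dels accept.
'882w': N↓-sim [19, 10, 6, 3, 1] end={s10} — reject; 4/4 single-dels accept.
'2w4ww4': N↓-sim [19, 18, 14, 13, 12, 6, 1] end={s10} — reject; 6/6 del acc.
4 words, ⪯-incomp.


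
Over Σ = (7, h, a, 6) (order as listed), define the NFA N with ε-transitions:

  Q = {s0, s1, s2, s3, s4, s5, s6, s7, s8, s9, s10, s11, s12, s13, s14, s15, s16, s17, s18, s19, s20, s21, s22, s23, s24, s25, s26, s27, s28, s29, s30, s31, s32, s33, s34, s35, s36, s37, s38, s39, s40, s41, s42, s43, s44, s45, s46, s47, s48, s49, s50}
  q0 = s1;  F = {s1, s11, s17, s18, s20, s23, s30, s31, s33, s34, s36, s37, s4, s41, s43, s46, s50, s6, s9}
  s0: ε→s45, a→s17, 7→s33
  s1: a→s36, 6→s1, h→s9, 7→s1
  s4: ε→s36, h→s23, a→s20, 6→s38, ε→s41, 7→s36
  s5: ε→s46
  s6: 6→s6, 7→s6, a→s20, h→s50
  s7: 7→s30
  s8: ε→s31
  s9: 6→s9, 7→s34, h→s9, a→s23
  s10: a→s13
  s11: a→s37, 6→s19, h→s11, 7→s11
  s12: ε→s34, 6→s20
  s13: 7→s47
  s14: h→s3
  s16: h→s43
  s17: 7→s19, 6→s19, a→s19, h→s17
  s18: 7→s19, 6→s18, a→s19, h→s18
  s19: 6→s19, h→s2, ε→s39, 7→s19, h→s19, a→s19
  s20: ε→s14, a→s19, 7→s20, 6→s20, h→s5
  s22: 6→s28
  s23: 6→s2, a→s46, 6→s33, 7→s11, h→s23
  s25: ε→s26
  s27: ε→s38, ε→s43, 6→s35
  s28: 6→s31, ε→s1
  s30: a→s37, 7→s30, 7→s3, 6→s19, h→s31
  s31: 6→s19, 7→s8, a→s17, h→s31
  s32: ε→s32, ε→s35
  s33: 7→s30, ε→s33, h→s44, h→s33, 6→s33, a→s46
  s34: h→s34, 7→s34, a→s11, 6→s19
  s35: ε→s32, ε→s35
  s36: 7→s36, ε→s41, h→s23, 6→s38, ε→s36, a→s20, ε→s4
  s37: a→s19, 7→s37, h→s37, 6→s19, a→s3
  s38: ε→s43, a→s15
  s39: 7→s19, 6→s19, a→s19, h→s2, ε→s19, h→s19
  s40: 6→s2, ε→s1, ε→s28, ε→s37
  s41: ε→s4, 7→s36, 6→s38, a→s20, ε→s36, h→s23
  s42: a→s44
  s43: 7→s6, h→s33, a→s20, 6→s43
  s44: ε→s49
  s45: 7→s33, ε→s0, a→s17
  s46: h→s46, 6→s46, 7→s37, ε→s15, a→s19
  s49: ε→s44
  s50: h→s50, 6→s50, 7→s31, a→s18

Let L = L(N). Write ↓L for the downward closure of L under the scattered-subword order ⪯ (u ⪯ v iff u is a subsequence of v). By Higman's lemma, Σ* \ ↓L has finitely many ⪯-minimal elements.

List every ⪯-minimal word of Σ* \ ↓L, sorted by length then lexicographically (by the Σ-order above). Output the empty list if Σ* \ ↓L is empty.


A = [h76, aaa, a67ha7].

|Q|=51, |F|=19, |δ|=137 (31 ε).
min D↑ (18 st, q0=0, F={8}): 0:7→0,h→1,a→2,6→0 1:7→3,h→1,a→4,6→1 2:7→2,h→4,a→5,6→6 3:7→3,h→3,a→7,6→8 4:7→7,h→4,a→9,6→10 5:7→5,h→9,a→8,6→5 6:7→11,h→10,a→5,6→6 7:7→7,h→7,a→12,6→8 8:7→8,h→8,a→8,6→8 9:7→12,h→9,a→8,6→9 10:7→13,h→10,a→9,6→10 11:7→11,h→14,a→5,6→11 12:7→12,h→12,a→8,6→8 13:7→13,h→15,a→12,6→8 14:7→15,h→14,a→16,6→14 15:7→15,h→15,a→17,6→8 16:7→8,h→16,a→8,6→16 17:7→8,h→17,a→8,6→8 (ε-aug+det+¬).
'h76': N↓-sim [30, 21, 11, 3] end={s19,s2,s39} — reject; 3/3 deletions ∈↓L.
'aaa': |S_i|=[30, 27, 12, 4] end={s19,s2,s3,s39} ∉↓L; 3/3 deletions ∈↓L.
'a67ha7': N↓-sim [30, 27, 22, 17, 13, 6, 3] end={s19,s2,s39} — reject; 6/6 single-dels accept.
3 words, ⪯-incomp.


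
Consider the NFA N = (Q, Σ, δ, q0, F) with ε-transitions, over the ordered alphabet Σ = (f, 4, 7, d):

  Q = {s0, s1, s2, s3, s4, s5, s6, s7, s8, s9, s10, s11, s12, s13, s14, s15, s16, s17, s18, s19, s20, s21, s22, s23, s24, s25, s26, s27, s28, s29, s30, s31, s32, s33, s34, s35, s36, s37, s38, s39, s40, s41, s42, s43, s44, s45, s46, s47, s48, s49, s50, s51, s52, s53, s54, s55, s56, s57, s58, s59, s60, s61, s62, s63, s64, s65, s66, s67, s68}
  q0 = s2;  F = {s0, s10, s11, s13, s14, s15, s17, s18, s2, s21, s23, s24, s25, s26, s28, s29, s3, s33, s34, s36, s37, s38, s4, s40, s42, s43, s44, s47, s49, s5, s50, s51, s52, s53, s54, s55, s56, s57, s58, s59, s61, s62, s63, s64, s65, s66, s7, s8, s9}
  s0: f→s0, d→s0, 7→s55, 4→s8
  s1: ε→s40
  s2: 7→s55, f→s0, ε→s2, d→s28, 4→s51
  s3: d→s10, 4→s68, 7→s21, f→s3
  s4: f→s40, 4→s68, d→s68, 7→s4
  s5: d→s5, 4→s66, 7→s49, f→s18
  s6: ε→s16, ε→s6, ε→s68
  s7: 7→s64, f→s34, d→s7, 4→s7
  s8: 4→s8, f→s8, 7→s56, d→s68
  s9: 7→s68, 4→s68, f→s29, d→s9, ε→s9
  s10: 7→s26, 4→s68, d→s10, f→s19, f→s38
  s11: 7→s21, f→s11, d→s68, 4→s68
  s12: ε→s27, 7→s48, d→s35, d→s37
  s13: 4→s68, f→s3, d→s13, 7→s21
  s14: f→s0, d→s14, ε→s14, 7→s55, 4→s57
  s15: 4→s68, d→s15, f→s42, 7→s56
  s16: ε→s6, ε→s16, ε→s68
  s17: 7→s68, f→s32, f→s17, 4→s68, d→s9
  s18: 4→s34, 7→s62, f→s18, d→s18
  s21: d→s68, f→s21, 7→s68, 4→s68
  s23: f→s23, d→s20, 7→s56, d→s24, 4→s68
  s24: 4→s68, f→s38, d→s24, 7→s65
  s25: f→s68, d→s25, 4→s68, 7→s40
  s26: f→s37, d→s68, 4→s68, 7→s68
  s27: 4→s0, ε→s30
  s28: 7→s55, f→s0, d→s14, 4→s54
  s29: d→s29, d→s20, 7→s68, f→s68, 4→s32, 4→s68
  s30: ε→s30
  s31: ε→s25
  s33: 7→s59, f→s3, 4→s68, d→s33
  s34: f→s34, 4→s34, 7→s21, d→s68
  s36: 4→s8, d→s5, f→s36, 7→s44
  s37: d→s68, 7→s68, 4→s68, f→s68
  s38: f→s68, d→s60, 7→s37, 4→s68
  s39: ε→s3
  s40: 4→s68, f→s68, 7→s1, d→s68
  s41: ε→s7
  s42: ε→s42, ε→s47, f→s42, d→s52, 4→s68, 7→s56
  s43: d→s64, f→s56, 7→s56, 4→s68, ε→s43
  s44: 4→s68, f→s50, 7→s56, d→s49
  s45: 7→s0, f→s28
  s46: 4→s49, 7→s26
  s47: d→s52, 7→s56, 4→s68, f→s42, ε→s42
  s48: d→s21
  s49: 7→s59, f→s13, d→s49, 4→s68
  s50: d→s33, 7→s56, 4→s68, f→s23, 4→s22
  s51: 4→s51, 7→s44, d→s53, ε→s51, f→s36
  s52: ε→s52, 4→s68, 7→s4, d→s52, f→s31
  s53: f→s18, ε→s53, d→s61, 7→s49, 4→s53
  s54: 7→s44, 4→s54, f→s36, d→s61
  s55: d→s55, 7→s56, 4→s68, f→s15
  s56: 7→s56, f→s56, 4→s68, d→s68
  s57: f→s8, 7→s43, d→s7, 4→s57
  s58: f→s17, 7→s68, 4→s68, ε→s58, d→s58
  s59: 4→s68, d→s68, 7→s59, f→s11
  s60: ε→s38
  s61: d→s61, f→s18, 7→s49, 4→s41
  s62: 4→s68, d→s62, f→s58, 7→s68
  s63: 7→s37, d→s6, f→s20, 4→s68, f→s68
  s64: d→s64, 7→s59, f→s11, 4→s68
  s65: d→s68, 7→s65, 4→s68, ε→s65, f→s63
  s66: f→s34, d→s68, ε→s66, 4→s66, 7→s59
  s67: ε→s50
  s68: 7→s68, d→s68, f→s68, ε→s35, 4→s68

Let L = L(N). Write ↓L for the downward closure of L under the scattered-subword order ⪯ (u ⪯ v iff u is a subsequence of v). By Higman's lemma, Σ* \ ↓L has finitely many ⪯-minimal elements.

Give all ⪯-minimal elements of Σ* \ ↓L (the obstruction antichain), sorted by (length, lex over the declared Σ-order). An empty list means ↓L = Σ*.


|Q|=69, |F|=49, |δ|=245 (29 ε).
min D↑ (49 st, q0=0, F={10}): 0:f→1,4→2,7→3,d→4 1:f→1,4→5,7→3,d→1 2:f→6,4→2,7→7,d→8 3:f→9,4→10,7→11,d→3 4:f→1,4→12,7→3,d→13 5:f→5,4→5,7→11,d→10 6:f→6,4→5,7→7,d→14 7:f→15,4→10,7→11,d→16 8:f→17,4→8,7→16,d→18 9:f→19,4→10,7→11,d→9 10:f→10,4→10,7→10,d→10 11:f→11,4→10,7→11,d→10 12:f→6,4→12,7→7,d→18 13:f→1,4→20,7→3,d→13 14:f→17,4→21,7→16,d→14 15:f→22,4→10,7→11,d→23 16:f→24,4→10,7→25,d→16 17:f→17,4→26,7→27,d→17 18:f→17,4→28,7→16,d→18 19:f→19,4→10,7→11,d→29 20:f→5,4→20,7→30,d→28 21:f→26,4→21,7→25,d→10 22:f→22,4→10,7→11,d→31 23:f→32,4→10,7→25,d→23 24:f→32,4→10,7→33,d→24 25:f→34,4→10,7→25,d→10 26:f→26,4→26,7→33,d→10 27:f→35,4→10,7→10,d→27 28:f→26,4→28,7→36,d→28 29:f→37,4→10,7→38,d→29 30:f→11,4→10,7→11,d→36 31:f→39,4→10,7→40,d→31 32:f→32,4→10,7→33,d→41 33:f→33,4→10,7→10,d→10 34:f→34,4→10,7→33,d→10 35:f→42,4→10,7→10,d→35 36:f→34,4→10,7→25,d→36 37:f→10,4→10,7→43,d→37 38:f→43,4→10,7→38,d→10 39:f→10,4→10,7→44,d→39 40:f→45,4→10,7→40,d→10 41:f→39,4→10,7→46,d→41 42:f→42,4→10,7→10,d→47 43:f→10,4→10,7→43,d→10 44:f→10,4→10,7→10,d→10 45:f→10,4→10,7→44,d→10 46:f→44,4→10,7→10,d→10 47:f→48,4→10,7→10,d→47 48:f→10,4→10,7→10,d→48.
'74': run [61, 44, 4] end={s22,s32,s35,s68} ∉↓L; 2/2 del acc.
'f4d': N↓-sim [61, 49, 11, 2] end={s35,s68} — reject; 3/3 deletions ∈↓L.
'77d': N↓-sim [61, 44, 16, 4] end={s16,s35,s6,s68} ∉↓L; 3/3 single-dels accept.
'4df77': N↓-sim [61, 47, 36, 24, 12, 2] end={s35,s68} — reject; 5/5 deletions ∈↓L.
'dd4fd': run [61, 59, 51, 15, 7, 2] end={s35,s68} ∉↓L; 5/5 single-dels accept.
'7ffdff': N↓-sim [61, 44, 38, 31, 23, 16, 3] end={s20,s35,s68} — reject; 6/6 del acc.
6 words, ⪯-incomp.

Antichain: [74, f4d, 77d, 4df77, dd4fd, 7ffdff].


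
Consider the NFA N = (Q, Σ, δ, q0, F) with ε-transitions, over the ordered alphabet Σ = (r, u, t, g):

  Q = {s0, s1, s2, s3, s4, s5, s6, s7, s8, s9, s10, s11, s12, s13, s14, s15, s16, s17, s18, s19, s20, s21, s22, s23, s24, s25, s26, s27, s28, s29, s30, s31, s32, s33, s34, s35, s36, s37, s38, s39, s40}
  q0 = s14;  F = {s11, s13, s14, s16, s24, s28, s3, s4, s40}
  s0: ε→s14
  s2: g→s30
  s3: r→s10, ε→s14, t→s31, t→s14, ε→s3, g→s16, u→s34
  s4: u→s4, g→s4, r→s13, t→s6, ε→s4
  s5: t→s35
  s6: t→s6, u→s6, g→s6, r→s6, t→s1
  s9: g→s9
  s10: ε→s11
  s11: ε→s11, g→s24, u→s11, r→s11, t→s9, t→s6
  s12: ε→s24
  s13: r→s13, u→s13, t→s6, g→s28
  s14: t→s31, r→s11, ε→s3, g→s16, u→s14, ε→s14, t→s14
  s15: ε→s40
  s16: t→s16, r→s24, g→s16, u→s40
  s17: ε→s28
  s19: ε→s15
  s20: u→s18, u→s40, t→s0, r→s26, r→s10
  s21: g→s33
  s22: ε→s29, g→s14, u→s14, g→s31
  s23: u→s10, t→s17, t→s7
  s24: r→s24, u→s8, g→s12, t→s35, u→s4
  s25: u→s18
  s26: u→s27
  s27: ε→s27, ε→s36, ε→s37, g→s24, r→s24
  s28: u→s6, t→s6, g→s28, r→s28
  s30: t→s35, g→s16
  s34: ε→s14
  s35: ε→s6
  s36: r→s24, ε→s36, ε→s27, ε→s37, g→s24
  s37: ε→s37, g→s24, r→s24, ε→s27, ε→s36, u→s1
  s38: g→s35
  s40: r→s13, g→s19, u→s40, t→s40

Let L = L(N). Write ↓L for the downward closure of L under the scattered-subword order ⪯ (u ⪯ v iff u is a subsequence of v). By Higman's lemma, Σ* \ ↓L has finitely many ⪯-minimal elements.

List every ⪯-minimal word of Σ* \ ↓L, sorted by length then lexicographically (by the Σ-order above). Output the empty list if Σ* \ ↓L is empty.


A = [rt, gurgu].

|Q|=41, |F|=9, |δ|=96 (24 ε).
min D↑ (9 st, q0=0, F={3}): 0:r→1,u→0,t→0,g→2 1:r→1,u→1,t→3,g→4 2:r→4,u→5,t→2,g→2 3:r→3,u→3,t→3,g→3 4:r→4,u→6,t→3,g→4 5:r→7,u→5,t→5,g→5 6:r→7,u→6,t→3,g→6 7:r→7,u→7,t→3,g→8 8:r→8,u→3,t→3,g→8.
'rt': N↓-sim [20, 12, 4] end={s1,s35,s6,s9} — reject; 2/2 deletions ∈↓L.
'gurgu': run [20, 14, 9, 4, 3, 2] end={s1,s6} ∉↓L; 5/5 del acc.
2 minimals (antichain).


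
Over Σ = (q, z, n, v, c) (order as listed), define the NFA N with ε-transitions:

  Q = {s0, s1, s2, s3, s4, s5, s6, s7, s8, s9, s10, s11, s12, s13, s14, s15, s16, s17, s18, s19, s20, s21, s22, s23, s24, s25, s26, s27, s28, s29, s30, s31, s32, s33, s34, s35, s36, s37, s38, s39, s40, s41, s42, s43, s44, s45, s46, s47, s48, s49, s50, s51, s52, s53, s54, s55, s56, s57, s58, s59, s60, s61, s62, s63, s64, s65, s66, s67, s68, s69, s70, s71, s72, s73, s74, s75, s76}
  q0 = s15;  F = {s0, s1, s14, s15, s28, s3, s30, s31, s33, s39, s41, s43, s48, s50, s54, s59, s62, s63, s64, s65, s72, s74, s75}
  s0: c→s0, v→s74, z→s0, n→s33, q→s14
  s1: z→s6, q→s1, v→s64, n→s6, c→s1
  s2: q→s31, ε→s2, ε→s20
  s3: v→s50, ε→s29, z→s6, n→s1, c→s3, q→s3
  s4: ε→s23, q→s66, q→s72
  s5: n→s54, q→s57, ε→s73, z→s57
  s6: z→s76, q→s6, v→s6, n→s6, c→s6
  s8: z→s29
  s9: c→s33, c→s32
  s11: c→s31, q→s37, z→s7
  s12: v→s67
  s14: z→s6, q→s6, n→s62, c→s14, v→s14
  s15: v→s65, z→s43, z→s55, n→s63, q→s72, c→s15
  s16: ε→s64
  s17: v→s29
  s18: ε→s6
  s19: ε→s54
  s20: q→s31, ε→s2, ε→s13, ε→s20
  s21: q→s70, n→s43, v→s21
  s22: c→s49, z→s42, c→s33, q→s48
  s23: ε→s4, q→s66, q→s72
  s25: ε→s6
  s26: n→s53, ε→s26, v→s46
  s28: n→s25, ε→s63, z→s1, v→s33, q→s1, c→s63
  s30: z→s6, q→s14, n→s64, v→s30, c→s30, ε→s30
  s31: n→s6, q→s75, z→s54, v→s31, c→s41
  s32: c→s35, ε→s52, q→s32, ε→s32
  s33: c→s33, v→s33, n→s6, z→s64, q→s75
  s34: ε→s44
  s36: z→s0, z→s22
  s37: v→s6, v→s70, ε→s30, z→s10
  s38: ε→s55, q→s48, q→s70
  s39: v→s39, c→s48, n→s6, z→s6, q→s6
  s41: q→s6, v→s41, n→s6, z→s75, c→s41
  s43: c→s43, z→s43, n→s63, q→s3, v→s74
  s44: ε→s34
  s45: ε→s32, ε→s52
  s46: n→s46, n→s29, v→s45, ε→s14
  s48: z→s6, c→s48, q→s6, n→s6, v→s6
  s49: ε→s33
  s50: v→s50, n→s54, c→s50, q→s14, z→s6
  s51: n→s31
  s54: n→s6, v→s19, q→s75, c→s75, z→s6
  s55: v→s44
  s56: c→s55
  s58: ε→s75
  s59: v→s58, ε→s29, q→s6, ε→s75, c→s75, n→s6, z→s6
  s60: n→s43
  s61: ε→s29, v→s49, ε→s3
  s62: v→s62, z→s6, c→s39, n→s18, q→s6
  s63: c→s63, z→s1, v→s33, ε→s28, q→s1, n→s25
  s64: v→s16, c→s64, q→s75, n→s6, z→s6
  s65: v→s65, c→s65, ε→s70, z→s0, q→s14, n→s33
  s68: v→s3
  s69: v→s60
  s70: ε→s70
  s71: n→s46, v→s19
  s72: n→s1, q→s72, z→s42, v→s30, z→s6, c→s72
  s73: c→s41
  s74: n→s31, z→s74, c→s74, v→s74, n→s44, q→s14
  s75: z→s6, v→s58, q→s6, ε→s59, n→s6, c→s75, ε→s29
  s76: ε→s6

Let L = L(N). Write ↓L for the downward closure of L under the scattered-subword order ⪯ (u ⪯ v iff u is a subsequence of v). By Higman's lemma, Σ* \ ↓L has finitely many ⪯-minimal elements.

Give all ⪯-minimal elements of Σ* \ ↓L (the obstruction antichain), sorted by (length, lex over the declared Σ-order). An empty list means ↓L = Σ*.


min(Σ*\↓L) = [qz, nn, nzz, vqq, zvncq, vqnccv].

|Q|=77, |F|=23, |δ|=208 (37 ε).
min D↑ (22 st, q0=0, F={5}): 0:q→1,z→2,n→3,v→4,c→0 1:q→1,z→5,n→6,v→7,c→1 2:q→8,z→2,n→3,v→9,c→2 3:q→6,z→6,n→5,v→10,c→3 4:q→11,z→12,n→10,v→4,c→4 5:q→5,z→5,n→5,v→5,c→5 6:q→6,z→5,n→5,v→13,c→6 7:q→11,z→5,n→13,v→7,c→7 8:q→8,z→5,n→6,v→14,c→8 9:q→11,z→9,n→15,v→9,c→9 10:q→16,z→13,n→5,v→10,c→10 11:q→5,z→5,n→17,v→11,c→11 12:q→11,z→12,n→10,v→9,c→12 13:q→16,z→5,n→5,v→13,c→13 14:q→11,z→5,n→18,v→14,c→14 15:q→16,z→18,n→5,v→15,c→19 16:q→5,z→5,n→5,v→16,c→16 17:q→5,z→5,n→5,v→17,c→20 18:q→16,z→5,n→5,v→18,c→16 19:q→5,z→16,n→5,v→19,c→19 20:q→5,z→5,n→5,v→20,c→21 21:q→5,z→5,n→5,v→5,c→21.
'qz': run [36, 21, 3] end={s42,s6,s76} — reject; 2/2 del acc.
'nn': N↓-sim [36, 23, 4] end={s18,s25,s6,s76} — reject; 2/2 deletions ∈↓L.
'nzz': run [36, 23, 11, 2] end={s6,s76} rej; 3/3 single-dels accept.
'vqq': N↓-sim [36, 26, 11, 2] end={s6,s76} — reject; 3/3 deletions ∈↓L.
'zvncq': run [36, 31, 22, 16, 9, 2] end={s6,s76} rej; 5/5 del acc.
'vqnccv': |S_i|=[36, 26, 11, 6, 4, 3, 2] end={s6,s76} — reject; 6/6 single-dels accept.
6 minimals (antichain).


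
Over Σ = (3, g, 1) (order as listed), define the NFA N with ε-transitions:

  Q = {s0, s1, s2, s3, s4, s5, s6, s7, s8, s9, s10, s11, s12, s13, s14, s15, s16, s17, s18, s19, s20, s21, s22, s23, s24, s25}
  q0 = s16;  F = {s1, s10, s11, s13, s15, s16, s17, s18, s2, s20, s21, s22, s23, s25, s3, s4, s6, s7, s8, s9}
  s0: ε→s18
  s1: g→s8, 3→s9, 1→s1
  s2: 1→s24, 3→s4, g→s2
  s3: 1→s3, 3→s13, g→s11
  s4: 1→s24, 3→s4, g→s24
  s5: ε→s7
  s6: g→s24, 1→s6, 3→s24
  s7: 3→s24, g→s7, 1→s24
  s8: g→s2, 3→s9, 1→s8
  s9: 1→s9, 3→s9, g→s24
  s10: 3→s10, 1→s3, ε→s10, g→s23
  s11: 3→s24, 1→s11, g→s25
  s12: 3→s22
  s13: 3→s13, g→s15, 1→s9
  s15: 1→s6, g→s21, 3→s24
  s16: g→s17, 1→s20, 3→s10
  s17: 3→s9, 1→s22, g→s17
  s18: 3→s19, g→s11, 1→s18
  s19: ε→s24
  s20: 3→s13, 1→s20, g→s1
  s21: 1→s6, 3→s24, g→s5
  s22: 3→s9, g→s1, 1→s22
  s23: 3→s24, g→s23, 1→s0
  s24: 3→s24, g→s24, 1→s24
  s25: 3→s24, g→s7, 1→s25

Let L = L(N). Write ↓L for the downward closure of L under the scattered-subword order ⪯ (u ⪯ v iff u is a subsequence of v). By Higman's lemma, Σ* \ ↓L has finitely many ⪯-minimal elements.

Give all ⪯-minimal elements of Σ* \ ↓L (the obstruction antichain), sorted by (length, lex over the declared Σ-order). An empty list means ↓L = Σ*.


Antichain: [3g3, g3g, 131g, 1ggg1].

|Q|=26, |F|=20, |δ|=68 (4 ε).
min D↑ (21 st, q0=0, F={10}): 0:3→1,g→2,1→3 1:3→1,g→4,1→5 2:3→6,g→2,1→7 3:3→8,g→9,1→3 4:3→10,g→4,1→11 5:3→8,g→12,1→5 6:3→6,g→10,1→6 7:3→6,g→9,1→7 8:3→8,g→13,1→6 9:3→6,g→14,1→9 10:3→10,g→10,1→10 11:3→10,g→12,1→11 12:3→10,g→15,1→12 13:3→10,g→16,1→17 14:3→6,g→18,1→14 15:3→10,g→19,1→15 16:3→10,g→19,1→17 17:3→10,g→10,1→17 18:3→20,g→18,1→10 19:3→10,g→19,1→10 20:3→20,g→10,1→10.
'3g3': run [24, 17, 12, 2] end={s19,s24} — reject; 3/3 single-dels accept.
'g3g': |S_i|=[24, 19, 4, 1] end={s24} ∉↓L; 3/3 single-dels accept.
'131g': run [24, 20, 10, 3, 1] end={s24} ∉↓L; 4/4 del acc.
'1ggg1': run [24, 20, 13, 10, 5, 1] end={s24} ∉↓L; 5/5 single-dels accept.
4 obstructions.


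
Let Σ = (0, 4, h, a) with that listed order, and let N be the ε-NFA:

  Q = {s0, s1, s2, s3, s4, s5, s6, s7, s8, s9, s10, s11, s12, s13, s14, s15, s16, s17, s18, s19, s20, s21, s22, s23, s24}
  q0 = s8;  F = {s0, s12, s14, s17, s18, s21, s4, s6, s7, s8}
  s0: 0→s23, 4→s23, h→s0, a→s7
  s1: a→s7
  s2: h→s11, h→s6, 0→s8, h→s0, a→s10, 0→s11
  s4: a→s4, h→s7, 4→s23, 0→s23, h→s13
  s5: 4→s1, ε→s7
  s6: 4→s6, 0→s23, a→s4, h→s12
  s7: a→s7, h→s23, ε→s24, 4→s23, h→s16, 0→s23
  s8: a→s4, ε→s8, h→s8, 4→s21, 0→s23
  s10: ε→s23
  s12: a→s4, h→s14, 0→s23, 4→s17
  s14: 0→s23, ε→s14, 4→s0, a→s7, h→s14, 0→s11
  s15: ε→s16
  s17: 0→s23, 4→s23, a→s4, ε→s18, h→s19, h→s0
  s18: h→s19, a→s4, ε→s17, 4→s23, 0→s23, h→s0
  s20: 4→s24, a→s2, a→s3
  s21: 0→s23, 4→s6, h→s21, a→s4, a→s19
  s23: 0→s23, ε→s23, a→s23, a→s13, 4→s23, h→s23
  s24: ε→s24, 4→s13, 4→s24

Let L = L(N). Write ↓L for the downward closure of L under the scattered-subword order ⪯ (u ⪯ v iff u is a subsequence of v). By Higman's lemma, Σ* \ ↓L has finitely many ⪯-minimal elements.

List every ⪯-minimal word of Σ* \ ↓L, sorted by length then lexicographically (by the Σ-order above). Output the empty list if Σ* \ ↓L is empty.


|Q|=25, |F|=10, |δ|=74 (10 ε).
min D↑ (10 st, q0=0, F={1}): 0:0→1,4→2,h→0,a→3 1:0→1,4→1,h→1,a→1 2:0→1,4→4,h→2,a→3 3:0→1,4→1,h→5,a→3 4:0→1,4→4,h→6,a→3 5:0→1,4→1,h→1,a→5 6:0→1,4→7,h→8,a→3 7:0→1,4→1,h→9,a→3 8:0→1,4→9,h→8,a→5 9:0→1,4→1,h→9,a→5 [Hopcroft].
'0': N↓-sim [16, 3] end={s11,s13,s23} rej; 1/1 single-dels accept.
'a4': run [16, 7, 3] end={s13,s23,s24} rej; 2/2 del acc.
'ahh': N↓-sim [16, 7, 5, 3] end={s13,s16,s23} ∉↓L; 3/3 deletions ∈↓L.
'44h44': run [16, 15, 14, 13, 10, 3] end={s13,s23,s24} ∉↓L; 5/5 deletions ∈↓L.
'44hhah': run [16, 15, 14, 13, 9, 5, 3] end={s13,s16,s23} ∉↓L; 6/6 deletions ∈↓L.
5 obstructions.

A = [0, a4, ahh, 44h44, 44hhah].


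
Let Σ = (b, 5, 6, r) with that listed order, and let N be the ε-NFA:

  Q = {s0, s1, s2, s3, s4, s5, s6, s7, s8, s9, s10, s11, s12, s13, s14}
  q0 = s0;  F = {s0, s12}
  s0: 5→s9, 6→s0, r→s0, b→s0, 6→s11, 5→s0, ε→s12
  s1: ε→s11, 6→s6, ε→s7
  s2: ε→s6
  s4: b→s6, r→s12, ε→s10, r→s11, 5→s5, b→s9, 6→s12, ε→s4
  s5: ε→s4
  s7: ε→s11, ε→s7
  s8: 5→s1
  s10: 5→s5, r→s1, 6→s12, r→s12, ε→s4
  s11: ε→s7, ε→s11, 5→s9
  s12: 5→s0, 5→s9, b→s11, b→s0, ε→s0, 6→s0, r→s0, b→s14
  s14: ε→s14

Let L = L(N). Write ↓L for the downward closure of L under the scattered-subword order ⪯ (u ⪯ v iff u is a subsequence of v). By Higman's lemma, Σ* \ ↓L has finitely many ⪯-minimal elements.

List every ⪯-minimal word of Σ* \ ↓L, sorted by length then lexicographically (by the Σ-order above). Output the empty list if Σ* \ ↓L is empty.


min(Σ*\↓L) = [].

|Q|=15, |F|=2, |δ|=40 (14 ε).
min D↑ (1 st, q0=0, F={}): 0:b→0,5→0,6→0,r→0 (ε-aug+det+¬).
L(D↑) = ∅; no obstructions.


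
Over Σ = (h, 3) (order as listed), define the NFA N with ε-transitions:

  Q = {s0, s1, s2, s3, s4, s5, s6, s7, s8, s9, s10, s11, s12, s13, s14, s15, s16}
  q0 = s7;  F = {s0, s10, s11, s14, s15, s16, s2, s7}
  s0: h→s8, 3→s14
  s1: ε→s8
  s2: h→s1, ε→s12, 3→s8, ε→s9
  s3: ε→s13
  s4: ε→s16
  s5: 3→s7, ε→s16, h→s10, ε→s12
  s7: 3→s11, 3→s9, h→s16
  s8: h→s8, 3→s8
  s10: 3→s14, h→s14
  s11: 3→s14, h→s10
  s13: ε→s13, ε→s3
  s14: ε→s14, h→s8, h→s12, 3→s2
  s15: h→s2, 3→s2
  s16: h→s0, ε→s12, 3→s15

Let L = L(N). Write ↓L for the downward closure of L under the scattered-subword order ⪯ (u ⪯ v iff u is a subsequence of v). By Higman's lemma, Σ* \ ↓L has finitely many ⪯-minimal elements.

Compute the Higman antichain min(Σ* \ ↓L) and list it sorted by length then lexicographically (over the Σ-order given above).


|Q|=17, |F|=8, |δ|=33 (11 ε).
min D↑ (9 st, q0=0, F={7}): 0:h→1,3→2 1:h→3,3→4 2:h→5,3→6 3:h→7,3→6 4:h→8,3→8 5:h→6,3→6 6:h→7,3→8 7:h→7,3→7 8:h→7,3→7 [Hopcroft].
'hhh': |S_i|=[12, 10, 7, 3] end={s1,s12,s8} rej; 3/3 del acc.
'33h': |S_i|=[12, 9, 6, 3] end={s1,s12,s8} ∉↓L; 3/3 deletions ∈↓L.
'h3h3': run [12, 10, 7, 5, 1] end={s8} rej; 4/4 single-dels accept.
'h333': N↓-sim [12, 10, 7, 5, 1] end={s8} — reject; 4/4 single-dels accept.
'3333': run [12, 9, 6, 5, 1] end={s8} rej; 4/4 del acc.
'3hh33': |S_i|=[12, 9, 7, 6, 5, 1] end={s8} rej; 5/5 single-dels accept.
6 obstructions.

Antichain: [hhh, 33h, h3h3, h333, 3333, 3hh33].


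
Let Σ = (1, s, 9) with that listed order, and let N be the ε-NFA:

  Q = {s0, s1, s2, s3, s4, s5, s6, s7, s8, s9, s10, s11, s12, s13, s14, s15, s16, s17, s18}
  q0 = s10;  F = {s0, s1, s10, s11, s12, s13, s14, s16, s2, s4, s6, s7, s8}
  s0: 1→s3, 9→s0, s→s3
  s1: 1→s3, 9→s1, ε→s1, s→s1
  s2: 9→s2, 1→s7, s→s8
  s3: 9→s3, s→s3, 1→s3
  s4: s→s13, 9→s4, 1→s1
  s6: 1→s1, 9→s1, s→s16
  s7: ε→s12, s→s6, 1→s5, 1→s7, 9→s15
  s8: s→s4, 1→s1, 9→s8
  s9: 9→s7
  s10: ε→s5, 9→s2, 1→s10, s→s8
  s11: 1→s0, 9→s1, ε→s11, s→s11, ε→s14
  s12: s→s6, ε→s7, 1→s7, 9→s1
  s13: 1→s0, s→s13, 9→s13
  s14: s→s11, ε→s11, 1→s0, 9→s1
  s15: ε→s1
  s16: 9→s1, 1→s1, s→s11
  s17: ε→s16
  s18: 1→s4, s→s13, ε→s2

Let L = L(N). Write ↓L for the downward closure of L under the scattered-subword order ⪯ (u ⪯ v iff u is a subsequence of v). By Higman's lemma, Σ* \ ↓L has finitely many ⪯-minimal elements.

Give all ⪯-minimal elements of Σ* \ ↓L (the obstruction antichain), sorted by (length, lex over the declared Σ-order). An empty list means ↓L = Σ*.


Antichain: [s11, 9191, sss1s].

|Q|=19, |F|=13, |δ|=56 (10 ε).
min D↑ (12 st, q0=0, F={6}): 0:1→0,s→1,9→2 1:1→3,s→4,9→1 2:1→5,s→1,9→2 3:1→6,s→3,9→3 4:1→3,s→7,9→4 5:1→5,s→8,9→3 6:1→6,s→6,9→6 7:1→9,s→7,9→7 8:1→3,s→10,9→3 9:1→6,s→6,9→9 10:1→3,s→11,9→3 11:1→9,s→11,9→3 [Hopcroft].
's11': |S_i|=[16, 10, 3, 1] end={s3} — reject; 3/3 deletions ∈↓L.
'9191': |S_i|=[16, 15, 11, 4, 1] end={s3} rej; 4/4 single-dels accept.
'sss1s': N↓-sim [16, 10, 8, 6, 2, 1] end={s3} rej; 5/5 single-dels accept.
3 words, ⪯-incomp.


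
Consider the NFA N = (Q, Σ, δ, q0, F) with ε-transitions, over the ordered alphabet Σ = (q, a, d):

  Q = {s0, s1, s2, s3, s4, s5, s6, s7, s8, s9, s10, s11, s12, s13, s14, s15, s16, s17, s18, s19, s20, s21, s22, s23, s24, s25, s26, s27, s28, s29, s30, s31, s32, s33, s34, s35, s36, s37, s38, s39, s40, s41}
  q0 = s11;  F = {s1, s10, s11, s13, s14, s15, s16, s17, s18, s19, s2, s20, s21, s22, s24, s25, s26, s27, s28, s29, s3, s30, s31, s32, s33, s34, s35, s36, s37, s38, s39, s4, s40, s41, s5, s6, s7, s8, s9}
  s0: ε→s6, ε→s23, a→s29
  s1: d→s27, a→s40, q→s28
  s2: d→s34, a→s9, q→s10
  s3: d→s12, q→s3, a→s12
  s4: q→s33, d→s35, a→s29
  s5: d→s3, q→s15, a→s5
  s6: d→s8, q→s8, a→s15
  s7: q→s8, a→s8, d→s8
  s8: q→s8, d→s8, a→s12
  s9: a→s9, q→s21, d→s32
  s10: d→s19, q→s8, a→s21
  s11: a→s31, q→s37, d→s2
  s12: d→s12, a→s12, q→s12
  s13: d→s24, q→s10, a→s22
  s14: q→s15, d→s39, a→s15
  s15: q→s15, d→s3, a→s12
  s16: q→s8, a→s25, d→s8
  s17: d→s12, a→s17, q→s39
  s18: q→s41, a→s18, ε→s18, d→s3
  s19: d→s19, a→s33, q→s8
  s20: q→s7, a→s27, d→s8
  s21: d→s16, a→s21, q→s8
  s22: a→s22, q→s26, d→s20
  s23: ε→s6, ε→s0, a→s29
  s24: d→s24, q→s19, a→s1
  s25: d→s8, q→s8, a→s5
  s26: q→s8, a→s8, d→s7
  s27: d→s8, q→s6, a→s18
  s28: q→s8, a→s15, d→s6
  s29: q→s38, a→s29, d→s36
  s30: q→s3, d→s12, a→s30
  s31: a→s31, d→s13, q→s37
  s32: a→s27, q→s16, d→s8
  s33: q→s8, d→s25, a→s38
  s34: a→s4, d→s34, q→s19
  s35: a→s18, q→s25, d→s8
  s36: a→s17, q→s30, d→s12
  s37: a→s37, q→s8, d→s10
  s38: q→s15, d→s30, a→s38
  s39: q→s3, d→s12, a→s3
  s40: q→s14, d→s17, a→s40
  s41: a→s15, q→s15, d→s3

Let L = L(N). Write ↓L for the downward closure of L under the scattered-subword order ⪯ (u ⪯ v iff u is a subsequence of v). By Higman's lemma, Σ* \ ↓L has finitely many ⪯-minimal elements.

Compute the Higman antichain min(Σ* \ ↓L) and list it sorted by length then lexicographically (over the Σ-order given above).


min(Σ*\↓L) = [qqa, dadda, adaqaa, ddaadd].

|Q|=42, |F|=39, |δ|=127 (5 ε).
min D↑ (40 st, q0=0, F={9}): 0:q→1,a→2,d→3 1:q→4,a→1,d→5 2:q→1,a→2,d→6 3:q→5,a→7,d→8 4:q→4,a→9,d→4 5:q→4,a→10,d→11 6:q→5,a→12,d→13 7:q→10,a→7,d→14 8:q→11,a→15,d→8 9:q→9,a→9,d→9 10:q→4,a→10,d→16 11:q→4,a→17,d→11 12:q→18,a→12,d→19 13:q→11,a→20,d→13 14:q→16,a→21,d→4 15:q→17,a→22,d→23 16:q→4,a→24,d→4 17:q→4,a→25,d→24 18:q→4,a→4,d→26 19:q→26,a→21,d→4 20:q→27,a→28,d→21 21:q→29,a→30,d→4 22:q→25,a→22,d→31 23:q→24,a→30,d→4 24:q→4,a→32,d→4 25:q→33,a→25,d→34 26:q→4,a→4,d→4 27:q→4,a→33,d→29 28:q→35,a→28,d→36 29:q→4,a→33,d→4 30:q→37,a→30,d→38 31:q→34,a→36,d→9 32:q→33,a→32,d→38 33:q→33,a→9,d→38 34:q→38,a→34,d→9 35:q→33,a→33,d→39 36:q→39,a→36,d→9 37:q→33,a→33,d→38 38:q→38,a→9,d→9 39:q→38,a→38,d→9.
'qqa': N↓-sim [40, 21, 4, 1] end={s12} — reject; 3/3 deletions ∈↓L.
'dadda': N↓-sim [40, 37, 31, 19, 3, 1] end={s12} — reject; 5/5 deletions ∈↓L.
'adaqaa': run [40, 37, 32, 25, 11, 4, 1] end={s12} rej; 6/6 deletions ∈↓L.
'ddaadd': |S_i|=[40, 37, 30, 23, 14, 6, 1] end={s12} — reject; 6/6 single-dels accept.
4 words, ⪯-incomp.


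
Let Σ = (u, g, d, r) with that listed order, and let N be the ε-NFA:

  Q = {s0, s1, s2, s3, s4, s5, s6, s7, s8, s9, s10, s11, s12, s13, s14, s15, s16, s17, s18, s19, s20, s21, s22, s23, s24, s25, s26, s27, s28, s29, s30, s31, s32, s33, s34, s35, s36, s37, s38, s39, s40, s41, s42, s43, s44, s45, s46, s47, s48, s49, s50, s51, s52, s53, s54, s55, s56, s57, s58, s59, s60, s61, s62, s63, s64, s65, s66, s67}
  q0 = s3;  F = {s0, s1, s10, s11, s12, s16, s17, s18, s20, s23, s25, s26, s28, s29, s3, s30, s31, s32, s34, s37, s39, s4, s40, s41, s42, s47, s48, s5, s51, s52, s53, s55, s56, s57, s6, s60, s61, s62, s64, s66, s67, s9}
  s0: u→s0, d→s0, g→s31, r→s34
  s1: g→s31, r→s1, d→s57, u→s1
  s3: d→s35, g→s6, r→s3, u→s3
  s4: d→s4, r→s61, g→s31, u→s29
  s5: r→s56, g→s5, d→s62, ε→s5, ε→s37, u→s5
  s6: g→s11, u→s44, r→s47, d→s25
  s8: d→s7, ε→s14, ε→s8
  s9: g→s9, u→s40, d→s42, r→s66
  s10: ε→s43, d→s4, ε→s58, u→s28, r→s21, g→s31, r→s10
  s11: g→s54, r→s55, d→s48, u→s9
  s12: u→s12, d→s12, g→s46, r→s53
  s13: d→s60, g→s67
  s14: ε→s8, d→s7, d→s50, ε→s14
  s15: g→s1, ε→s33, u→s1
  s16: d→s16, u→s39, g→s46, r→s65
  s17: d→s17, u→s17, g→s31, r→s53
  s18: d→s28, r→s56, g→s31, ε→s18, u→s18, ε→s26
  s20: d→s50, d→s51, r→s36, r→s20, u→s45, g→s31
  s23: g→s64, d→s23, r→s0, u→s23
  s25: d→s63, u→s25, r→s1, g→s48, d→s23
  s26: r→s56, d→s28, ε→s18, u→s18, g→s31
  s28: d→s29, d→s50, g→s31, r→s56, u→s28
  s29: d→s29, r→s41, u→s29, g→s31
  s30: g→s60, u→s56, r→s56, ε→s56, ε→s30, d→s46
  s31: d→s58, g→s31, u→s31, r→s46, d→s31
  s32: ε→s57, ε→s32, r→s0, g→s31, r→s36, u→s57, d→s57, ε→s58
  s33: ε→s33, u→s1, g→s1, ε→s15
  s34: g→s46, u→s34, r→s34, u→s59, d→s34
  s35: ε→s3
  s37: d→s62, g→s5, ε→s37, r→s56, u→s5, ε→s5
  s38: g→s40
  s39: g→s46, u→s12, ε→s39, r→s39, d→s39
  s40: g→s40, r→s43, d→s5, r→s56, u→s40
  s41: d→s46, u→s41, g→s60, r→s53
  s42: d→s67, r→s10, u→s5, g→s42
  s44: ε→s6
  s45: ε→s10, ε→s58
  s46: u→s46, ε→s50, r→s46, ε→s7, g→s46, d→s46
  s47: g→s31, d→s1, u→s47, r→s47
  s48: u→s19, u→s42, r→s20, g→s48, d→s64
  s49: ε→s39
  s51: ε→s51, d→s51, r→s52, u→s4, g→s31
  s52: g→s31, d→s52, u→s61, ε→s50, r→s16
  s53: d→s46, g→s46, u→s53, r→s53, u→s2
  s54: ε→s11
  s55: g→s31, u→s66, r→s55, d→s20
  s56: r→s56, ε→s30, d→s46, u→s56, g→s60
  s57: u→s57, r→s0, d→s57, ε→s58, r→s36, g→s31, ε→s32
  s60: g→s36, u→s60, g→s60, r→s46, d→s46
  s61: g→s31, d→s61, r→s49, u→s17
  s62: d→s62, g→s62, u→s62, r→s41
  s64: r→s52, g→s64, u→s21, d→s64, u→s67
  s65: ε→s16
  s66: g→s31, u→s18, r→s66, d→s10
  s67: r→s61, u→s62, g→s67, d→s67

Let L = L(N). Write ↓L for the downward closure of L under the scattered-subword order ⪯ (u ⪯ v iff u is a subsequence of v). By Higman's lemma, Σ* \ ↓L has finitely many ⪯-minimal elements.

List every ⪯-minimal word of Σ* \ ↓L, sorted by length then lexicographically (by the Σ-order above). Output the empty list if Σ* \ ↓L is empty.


|Q|=68, |F|=42, |δ|=232 (36 ε).
min D↑ (39 st, q0=0, F={18}): 0:u→0,g→1,d→0,r→0 1:u→1,g→2,d→3,r→4 2:u→5,g→2,d→6,r→7 3:u→3,g→6,d→8,r→9 4:u→4,g→10,d→9,r→4 5:u→11,g→5,d→12,r→13 6:u→12,g→6,d→14,r→15 7:u→13,g→10,d→15,r→7 8:u→8,g→14,d→8,r→16 9:u→9,g→10,d→17,r→9 10:u→10,g→10,d→10,r→18 11:u→11,g→11,d→19,r→20 12:u→19,g→12,d→21,r→22 13:u→23,g→10,d→22,r→13 14:u→21,g→14,d→14,r→24 15:u→22,g→10,d→25,r→15 16:u→16,g→10,d→16,r→26 17:u→17,g→10,d→17,r→16 18:u→18,g→18,d→18,r→18 19:u→19,g→19,d→27,r→20 20:u→20,g→28,d→18,r→20 21:u→27,g→21,d→21,r→29 22:u→30,g→10,d→31,r→22 23:u→23,g→10,d→30,r→20 24:u→29,g→10,d→24,r→32 25:u→31,g→10,d→25,r→24 26:u→26,g→18,d→26,r→26 27:u→27,g→27,d→27,r→33 28:u→28,g→28,d→18,r→18 29:u→34,g→10,d→29,r→35 30:u→30,g→10,d→36,r→20 31:u→36,g→10,d→31,r→29 32:u→35,g→18,d→32,r→32 33:u→33,g→28,d→18,r→37 34:u→34,g→10,d→34,r→37 35:u→38,g→18,d→35,r→35 36:u→36,g→10,d→36,r→33 37:u→37,g→18,d→18,r→37 38:u→38,g→18,d→38,r→37 (ε-aug+det+¬).
'grgr': run [59, 57, 40, 7, 3] end={s46,s50,s7} rej; 4/4 del acc.
'gguurd': |S_i|=[59, 57, 45, 35, 23, 11, 3] end={s46,s50,s7} rej; 6/6 del acc.
'gddrrg': N↓-sim [59, 57, 46, 32, 21, 12, 3] end={s46,s50,s7} rej; 6/6 deletions ∈↓L.
3 minimals (antichain).

Antichain: [grgr, gguurd, gddrrg].
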